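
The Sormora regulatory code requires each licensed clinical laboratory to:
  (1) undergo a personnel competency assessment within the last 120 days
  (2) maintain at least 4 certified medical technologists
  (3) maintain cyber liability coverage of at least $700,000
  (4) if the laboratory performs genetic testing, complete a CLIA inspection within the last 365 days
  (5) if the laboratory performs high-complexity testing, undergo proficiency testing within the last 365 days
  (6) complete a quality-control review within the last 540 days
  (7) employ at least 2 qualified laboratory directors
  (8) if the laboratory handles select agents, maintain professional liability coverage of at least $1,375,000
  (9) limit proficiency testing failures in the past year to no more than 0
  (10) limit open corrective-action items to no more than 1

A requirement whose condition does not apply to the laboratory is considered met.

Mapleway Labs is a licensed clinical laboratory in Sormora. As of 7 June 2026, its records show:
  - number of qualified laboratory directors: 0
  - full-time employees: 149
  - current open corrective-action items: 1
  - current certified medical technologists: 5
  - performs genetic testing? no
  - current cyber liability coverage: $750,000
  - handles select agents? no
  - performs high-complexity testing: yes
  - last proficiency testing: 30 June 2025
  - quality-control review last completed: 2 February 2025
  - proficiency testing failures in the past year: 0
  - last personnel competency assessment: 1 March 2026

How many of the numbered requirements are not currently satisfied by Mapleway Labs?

1. personnel competency assessment 98 days ago vs limit 120 → met
2. certified medical technologists 5 ≥ 4 → met
3. cyber liability coverage $750,000 ≥ $700,000 → met
4. condition 'performs genetic testing' does not hold → requirement n/a → met
5. condition 'performs high-complexity testing' holds; proficiency testing 342 days ago vs limit 365 → met
6. quality-control review 490 days ago vs limit 540 → met
7. qualified laboratory directors 0 < 2 → not met
8. condition 'handles select agents' does not hold → requirement n/a → met
9. proficiency testing failures in the past year 0 ≤ 0 → met
10. open corrective-action items 1 ≤ 1 → met
Not met: 1 of 10

1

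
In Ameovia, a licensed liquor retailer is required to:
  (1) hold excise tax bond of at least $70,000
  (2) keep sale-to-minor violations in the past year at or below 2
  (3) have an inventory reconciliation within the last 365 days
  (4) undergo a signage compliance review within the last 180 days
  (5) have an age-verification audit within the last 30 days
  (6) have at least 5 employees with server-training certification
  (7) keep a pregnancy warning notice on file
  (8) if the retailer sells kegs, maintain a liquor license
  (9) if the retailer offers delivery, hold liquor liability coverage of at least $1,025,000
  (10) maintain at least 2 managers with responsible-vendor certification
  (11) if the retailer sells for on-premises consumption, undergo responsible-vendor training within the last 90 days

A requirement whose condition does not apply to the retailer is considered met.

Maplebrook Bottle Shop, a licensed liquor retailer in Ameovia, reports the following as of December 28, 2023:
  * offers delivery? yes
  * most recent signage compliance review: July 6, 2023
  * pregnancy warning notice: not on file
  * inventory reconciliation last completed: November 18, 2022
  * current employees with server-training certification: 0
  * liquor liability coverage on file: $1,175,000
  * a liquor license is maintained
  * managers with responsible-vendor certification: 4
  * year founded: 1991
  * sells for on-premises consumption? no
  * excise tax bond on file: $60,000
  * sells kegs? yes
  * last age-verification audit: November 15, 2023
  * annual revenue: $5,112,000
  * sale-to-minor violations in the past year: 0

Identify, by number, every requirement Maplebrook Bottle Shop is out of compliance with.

1. excise tax bond $60,000 < $70,000 → not met
2. sale-to-minor violations in the past year 0 ≤ 2 → met
3. inventory reconciliation 405 days ago vs limit 365 → not met
4. signage compliance review 175 days ago vs limit 180 → met
5. age-verification audit 43 days ago vs limit 30 → not met
6. employees with server-training certification 0 < 5 → not met
7. pregnancy warning notice absent → not met
8. condition 'sells kegs' holds; liquor license present → met
9. condition 'offers delivery' holds; liquor liability coverage $1,175,000 ≥ $1,025,000 → met
10. managers with responsible-vendor certification 4 ≥ 2 → met
11. condition 'sells for on-premises consumption' does not hold → requirement n/a → met
Not met: 1, 3, 5, 6, 7

1, 3, 5, 6, 7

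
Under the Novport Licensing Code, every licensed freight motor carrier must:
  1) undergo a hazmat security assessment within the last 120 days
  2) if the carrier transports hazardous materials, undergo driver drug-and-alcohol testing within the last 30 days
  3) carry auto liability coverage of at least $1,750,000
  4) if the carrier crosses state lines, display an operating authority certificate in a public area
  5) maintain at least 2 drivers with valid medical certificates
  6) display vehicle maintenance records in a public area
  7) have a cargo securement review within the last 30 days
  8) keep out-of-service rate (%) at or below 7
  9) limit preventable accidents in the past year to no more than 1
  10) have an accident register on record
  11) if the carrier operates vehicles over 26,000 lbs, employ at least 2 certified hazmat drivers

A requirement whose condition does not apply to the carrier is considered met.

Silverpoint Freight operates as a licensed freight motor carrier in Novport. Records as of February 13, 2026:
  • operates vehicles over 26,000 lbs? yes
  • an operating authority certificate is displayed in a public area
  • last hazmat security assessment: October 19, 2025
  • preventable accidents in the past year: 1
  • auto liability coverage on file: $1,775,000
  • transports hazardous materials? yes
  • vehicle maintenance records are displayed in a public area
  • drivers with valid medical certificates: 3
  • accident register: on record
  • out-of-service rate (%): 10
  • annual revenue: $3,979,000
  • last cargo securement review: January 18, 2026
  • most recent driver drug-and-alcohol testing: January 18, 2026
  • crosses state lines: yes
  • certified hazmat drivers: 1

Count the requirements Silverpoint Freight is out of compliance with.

2

1. hazmat security assessment 117 days ago vs limit 120 → met
2. condition 'transports hazardous materials' holds; driver drug-and-alcohol testing 26 days ago vs limit 30 → met
3. auto liability coverage $1,775,000 ≥ $1,750,000 → met
4. condition 'crosses state lines' holds; operating authority certificate present → met
5. drivers with valid medical certificates 3 ≥ 2 → met
6. vehicle maintenance records present → met
7. cargo securement review 26 days ago vs limit 30 → met
8. out-of-service rate (%) 10 > 7 → not met
9. preventable accidents in the past year 1 ≤ 1 → met
10. accident register present → met
11. condition 'operates vehicles over 26,000 lbs' holds; certified hazmat drivers 1 < 2 → not met
Not met: 2 of 11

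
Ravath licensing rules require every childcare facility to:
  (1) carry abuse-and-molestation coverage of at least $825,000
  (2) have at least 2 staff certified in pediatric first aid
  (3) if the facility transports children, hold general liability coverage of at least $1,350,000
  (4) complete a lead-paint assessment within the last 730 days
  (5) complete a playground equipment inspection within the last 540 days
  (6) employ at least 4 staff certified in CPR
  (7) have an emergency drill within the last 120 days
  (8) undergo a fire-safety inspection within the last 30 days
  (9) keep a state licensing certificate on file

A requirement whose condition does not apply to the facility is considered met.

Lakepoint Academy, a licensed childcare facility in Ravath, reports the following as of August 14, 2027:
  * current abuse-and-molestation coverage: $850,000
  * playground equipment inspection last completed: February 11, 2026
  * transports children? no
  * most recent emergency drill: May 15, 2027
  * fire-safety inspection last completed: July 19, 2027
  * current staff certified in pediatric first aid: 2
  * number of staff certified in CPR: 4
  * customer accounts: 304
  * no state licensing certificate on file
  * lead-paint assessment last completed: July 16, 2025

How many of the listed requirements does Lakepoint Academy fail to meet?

3

1. abuse-and-molestation coverage $850,000 ≥ $825,000 → met
2. staff certified in pediatric first aid 2 ≥ 2 → met
3. condition 'transports children' does not hold → requirement n/a → met
4. lead-paint assessment 759 days ago vs limit 730 → not met
5. playground equipment inspection 549 days ago vs limit 540 → not met
6. staff certified in CPR 4 ≥ 4 → met
7. emergency drill 91 days ago vs limit 120 → met
8. fire-safety inspection 26 days ago vs limit 30 → met
9. state licensing certificate absent → not met
Not met: 3 of 9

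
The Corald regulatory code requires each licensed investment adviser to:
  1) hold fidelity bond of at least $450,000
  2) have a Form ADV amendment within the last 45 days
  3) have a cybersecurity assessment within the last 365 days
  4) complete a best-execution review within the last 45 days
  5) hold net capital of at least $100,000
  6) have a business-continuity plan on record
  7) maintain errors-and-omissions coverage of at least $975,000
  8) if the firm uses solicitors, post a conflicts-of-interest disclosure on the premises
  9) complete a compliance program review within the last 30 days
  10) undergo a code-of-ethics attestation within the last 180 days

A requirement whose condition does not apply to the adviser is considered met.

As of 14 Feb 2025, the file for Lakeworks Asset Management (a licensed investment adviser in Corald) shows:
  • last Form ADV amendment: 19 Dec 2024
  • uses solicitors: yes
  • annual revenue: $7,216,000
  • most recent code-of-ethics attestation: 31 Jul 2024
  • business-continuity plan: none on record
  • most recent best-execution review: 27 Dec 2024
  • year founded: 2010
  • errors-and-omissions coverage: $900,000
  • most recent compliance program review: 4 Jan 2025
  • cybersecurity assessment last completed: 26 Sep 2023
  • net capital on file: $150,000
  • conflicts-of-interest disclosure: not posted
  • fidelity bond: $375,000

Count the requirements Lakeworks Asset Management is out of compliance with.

9

1. fidelity bond $375,000 < $450,000 → not met
2. Form ADV amendment 57 days ago vs limit 45 → not met
3. cybersecurity assessment 507 days ago vs limit 365 → not met
4. best-execution review 49 days ago vs limit 45 → not met
5. net capital $150,000 ≥ $100,000 → met
6. business-continuity plan absent → not met
7. errors-and-omissions coverage $900,000 < $975,000 → not met
8. condition 'uses solicitors' holds; conflicts-of-interest disclosure absent → not met
9. compliance program review 41 days ago vs limit 30 → not met
10. code-of-ethics attestation 198 days ago vs limit 180 → not met
Not met: 9 of 10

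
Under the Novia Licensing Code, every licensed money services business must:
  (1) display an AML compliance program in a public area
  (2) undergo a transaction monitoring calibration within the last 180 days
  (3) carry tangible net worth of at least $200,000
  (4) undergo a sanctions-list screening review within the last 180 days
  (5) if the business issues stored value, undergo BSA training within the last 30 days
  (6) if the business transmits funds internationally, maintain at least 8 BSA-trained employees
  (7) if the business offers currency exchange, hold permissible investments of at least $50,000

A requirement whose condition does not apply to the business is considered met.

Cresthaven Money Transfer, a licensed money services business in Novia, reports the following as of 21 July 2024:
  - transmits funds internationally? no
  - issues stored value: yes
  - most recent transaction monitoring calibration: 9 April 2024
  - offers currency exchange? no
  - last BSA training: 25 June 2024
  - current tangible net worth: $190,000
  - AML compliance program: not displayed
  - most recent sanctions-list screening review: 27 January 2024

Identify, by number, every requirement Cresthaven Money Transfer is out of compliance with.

1, 3

1. AML compliance program absent → not met
2. transaction monitoring calibration 103 days ago vs limit 180 → met
3. tangible net worth $190,000 < $200,000 → not met
4. sanctions-list screening review 176 days ago vs limit 180 → met
5. condition 'issues stored value' holds; BSA training 26 days ago vs limit 30 → met
6. condition 'transmits funds internationally' does not hold → requirement n/a → met
7. condition 'offers currency exchange' does not hold → requirement n/a → met
Not met: 1, 3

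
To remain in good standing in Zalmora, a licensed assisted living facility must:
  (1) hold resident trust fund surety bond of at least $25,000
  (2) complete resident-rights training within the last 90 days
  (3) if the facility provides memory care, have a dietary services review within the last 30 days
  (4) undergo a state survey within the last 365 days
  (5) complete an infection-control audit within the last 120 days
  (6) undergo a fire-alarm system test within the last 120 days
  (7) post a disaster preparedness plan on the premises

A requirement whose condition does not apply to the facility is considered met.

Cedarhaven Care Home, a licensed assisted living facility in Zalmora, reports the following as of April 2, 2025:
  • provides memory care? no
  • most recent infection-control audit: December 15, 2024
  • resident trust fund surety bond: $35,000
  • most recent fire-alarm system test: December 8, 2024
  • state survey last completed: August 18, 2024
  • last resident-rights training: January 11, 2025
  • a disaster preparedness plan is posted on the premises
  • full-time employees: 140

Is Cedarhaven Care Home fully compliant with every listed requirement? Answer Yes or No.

Yes

1. resident trust fund surety bond $35,000 ≥ $25,000 → met
2. resident-rights training 81 days ago vs limit 90 → met
3. condition 'provides memory care' does not hold → requirement n/a → met
4. state survey 227 days ago vs limit 365 → met
5. infection-control audit 108 days ago vs limit 120 → met
6. fire-alarm system test 115 days ago vs limit 120 → met
7. disaster preparedness plan present → met
All met.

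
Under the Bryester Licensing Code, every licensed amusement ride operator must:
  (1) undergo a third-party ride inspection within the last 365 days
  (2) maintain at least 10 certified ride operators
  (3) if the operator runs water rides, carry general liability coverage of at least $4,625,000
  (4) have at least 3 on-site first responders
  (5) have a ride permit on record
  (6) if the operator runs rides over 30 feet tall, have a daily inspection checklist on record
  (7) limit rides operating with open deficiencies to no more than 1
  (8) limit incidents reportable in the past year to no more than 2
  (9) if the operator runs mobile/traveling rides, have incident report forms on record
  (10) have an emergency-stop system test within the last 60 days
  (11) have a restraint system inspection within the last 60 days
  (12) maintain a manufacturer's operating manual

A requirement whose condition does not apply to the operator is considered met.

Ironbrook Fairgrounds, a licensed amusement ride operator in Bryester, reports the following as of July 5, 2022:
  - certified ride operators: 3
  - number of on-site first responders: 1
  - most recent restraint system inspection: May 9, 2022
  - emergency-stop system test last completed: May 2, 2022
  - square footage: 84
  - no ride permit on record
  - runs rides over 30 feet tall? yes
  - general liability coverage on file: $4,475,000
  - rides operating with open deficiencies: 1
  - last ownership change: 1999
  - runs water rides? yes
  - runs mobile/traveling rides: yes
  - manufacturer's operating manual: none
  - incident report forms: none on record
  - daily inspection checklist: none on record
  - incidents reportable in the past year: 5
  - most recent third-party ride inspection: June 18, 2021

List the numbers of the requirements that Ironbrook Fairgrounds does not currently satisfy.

1. third-party ride inspection 382 days ago vs limit 365 → not met
2. certified ride operators 3 < 10 → not met
3. condition 'runs water rides' holds; general liability coverage $4,475,000 < $4,625,000 → not met
4. on-site first responders 1 < 3 → not met
5. ride permit absent → not met
6. condition 'runs rides over 30 feet tall' holds; daily inspection checklist absent → not met
7. rides operating with open deficiencies 1 ≤ 1 → met
8. incidents reportable in the past year 5 > 2 → not met
9. condition 'runs mobile/traveling rides' holds; incident report forms absent → not met
10. emergency-stop system test 64 days ago vs limit 60 → not met
11. restraint system inspection 57 days ago vs limit 60 → met
12. manufacturer's operating manual absent → not met
Not met: 1, 2, 3, 4, 5, 6, 8, 9, 10, 12

1, 2, 3, 4, 5, 6, 8, 9, 10, 12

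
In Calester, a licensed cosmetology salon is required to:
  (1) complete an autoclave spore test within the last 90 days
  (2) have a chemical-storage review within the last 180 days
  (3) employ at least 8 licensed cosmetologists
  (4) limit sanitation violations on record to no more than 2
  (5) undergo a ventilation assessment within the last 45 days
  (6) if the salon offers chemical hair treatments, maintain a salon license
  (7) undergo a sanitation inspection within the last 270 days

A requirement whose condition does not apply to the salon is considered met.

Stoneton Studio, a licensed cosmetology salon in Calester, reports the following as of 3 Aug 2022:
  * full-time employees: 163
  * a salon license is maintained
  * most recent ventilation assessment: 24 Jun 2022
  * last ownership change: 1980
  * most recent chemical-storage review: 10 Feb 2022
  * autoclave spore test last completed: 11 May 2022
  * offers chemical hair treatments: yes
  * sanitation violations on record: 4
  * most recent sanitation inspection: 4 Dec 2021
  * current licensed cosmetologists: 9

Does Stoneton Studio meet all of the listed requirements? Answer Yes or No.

No

1. autoclave spore test 84 days ago vs limit 90 → met
2. chemical-storage review 174 days ago vs limit 180 → met
3. licensed cosmetologists 9 ≥ 8 → met
4. sanitation violations on record 4 > 2 → not met
5. ventilation assessment 40 days ago vs limit 45 → met
6. condition 'offers chemical hair treatments' holds; salon license present → met
7. sanitation inspection 242 days ago vs limit 270 → met
Not met: 4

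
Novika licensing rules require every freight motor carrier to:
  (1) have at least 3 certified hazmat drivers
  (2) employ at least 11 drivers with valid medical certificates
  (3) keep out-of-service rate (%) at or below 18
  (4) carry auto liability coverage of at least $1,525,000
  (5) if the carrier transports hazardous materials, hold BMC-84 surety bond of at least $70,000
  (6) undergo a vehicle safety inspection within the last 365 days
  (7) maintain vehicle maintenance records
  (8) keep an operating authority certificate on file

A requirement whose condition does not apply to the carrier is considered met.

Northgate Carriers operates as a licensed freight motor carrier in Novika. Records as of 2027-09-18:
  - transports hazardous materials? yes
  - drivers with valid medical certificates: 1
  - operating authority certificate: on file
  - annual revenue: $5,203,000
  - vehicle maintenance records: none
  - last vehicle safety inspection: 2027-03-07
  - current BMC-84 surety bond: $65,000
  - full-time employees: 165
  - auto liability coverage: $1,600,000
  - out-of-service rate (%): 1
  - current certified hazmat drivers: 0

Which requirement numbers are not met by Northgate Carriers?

1. certified hazmat drivers 0 < 3 → not met
2. drivers with valid medical certificates 1 < 11 → not met
3. out-of-service rate (%) 1 ≤ 18 → met
4. auto liability coverage $1,600,000 ≥ $1,525,000 → met
5. condition 'transports hazardous materials' holds; BMC-84 surety bond $65,000 < $70,000 → not met
6. vehicle safety inspection 195 days ago vs limit 365 → met
7. vehicle maintenance records absent → not met
8. operating authority certificate present → met
Not met: 1, 2, 5, 7

1, 2, 5, 7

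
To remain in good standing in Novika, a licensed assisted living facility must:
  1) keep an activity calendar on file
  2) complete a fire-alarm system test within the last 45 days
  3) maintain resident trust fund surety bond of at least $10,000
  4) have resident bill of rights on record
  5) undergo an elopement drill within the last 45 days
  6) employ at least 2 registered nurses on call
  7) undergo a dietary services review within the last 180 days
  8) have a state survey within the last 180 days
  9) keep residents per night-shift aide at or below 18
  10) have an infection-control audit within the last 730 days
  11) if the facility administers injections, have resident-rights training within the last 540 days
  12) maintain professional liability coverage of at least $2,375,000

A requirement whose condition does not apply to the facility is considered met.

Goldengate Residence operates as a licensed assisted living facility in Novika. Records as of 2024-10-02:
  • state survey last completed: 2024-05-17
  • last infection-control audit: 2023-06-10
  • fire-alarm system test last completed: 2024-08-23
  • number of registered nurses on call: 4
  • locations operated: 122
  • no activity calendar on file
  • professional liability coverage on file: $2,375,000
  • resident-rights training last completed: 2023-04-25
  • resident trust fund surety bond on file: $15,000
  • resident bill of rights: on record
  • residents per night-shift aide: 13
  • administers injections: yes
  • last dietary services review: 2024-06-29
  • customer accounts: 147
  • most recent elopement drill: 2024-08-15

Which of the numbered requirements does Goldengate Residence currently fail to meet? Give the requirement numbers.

1, 5

1. activity calendar absent → not met
2. fire-alarm system test 40 days ago vs limit 45 → met
3. resident trust fund surety bond $15,000 ≥ $10,000 → met
4. resident bill of rights present → met
5. elopement drill 48 days ago vs limit 45 → not met
6. registered nurses on call 4 ≥ 2 → met
7. dietary services review 95 days ago vs limit 180 → met
8. state survey 138 days ago vs limit 180 → met
9. residents per night-shift aide 13 ≤ 18 → met
10. infection-control audit 480 days ago vs limit 730 → met
11. condition 'administers injections' holds; resident-rights training 526 days ago vs limit 540 → met
12. professional liability coverage $2,375,000 ≥ $2,375,000 → met
Not met: 1, 5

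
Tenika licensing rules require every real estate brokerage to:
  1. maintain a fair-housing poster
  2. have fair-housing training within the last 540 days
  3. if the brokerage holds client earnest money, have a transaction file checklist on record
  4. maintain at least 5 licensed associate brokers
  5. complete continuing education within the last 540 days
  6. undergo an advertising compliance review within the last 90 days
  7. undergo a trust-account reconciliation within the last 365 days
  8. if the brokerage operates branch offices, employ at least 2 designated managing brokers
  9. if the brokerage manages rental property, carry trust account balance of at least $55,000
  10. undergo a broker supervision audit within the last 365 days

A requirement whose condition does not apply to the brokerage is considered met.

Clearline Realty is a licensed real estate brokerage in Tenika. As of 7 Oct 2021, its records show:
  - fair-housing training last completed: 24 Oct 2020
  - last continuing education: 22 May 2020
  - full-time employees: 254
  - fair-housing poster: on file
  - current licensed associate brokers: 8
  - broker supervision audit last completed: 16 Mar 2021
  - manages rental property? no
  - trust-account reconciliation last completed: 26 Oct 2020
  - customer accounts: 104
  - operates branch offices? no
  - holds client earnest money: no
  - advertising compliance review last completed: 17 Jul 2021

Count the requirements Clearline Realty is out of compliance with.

1. fair-housing poster present → met
2. fair-housing training 348 days ago vs limit 540 → met
3. condition 'holds client earnest money' does not hold → requirement n/a → met
4. licensed associate brokers 8 ≥ 5 → met
5. continuing education 503 days ago vs limit 540 → met
6. advertising compliance review 82 days ago vs limit 90 → met
7. trust-account reconciliation 346 days ago vs limit 365 → met
8. condition 'operates branch offices' does not hold → requirement n/a → met
9. condition 'manages rental property' does not hold → requirement n/a → met
10. broker supervision audit 205 days ago vs limit 365 → met
Not met: 0 of 10

0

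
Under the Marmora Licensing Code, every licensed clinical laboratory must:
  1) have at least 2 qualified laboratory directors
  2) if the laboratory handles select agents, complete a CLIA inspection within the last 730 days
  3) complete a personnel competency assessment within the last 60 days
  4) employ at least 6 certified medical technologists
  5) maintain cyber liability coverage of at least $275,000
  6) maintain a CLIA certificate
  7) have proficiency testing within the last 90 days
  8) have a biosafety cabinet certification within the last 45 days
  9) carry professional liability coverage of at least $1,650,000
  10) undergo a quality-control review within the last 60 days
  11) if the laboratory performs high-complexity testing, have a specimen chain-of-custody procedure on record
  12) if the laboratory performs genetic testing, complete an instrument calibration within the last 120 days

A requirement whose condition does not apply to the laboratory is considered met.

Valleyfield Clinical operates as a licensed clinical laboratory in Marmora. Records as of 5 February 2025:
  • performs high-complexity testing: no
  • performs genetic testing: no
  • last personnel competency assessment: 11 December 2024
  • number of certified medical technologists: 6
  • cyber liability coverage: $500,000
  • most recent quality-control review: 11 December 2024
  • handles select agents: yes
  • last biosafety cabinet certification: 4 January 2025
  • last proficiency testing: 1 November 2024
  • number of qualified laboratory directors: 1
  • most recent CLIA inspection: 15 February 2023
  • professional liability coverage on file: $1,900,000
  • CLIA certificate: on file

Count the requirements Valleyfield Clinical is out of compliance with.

2

1. qualified laboratory directors 1 < 2 → not met
2. condition 'handles select agents' holds; CLIA inspection 721 days ago vs limit 730 → met
3. personnel competency assessment 56 days ago vs limit 60 → met
4. certified medical technologists 6 ≥ 6 → met
5. cyber liability coverage $500,000 ≥ $275,000 → met
6. CLIA certificate present → met
7. proficiency testing 96 days ago vs limit 90 → not met
8. biosafety cabinet certification 32 days ago vs limit 45 → met
9. professional liability coverage $1,900,000 ≥ $1,650,000 → met
10. quality-control review 56 days ago vs limit 60 → met
11. condition 'performs high-complexity testing' does not hold → requirement n/a → met
12. condition 'performs genetic testing' does not hold → requirement n/a → met
Not met: 2 of 12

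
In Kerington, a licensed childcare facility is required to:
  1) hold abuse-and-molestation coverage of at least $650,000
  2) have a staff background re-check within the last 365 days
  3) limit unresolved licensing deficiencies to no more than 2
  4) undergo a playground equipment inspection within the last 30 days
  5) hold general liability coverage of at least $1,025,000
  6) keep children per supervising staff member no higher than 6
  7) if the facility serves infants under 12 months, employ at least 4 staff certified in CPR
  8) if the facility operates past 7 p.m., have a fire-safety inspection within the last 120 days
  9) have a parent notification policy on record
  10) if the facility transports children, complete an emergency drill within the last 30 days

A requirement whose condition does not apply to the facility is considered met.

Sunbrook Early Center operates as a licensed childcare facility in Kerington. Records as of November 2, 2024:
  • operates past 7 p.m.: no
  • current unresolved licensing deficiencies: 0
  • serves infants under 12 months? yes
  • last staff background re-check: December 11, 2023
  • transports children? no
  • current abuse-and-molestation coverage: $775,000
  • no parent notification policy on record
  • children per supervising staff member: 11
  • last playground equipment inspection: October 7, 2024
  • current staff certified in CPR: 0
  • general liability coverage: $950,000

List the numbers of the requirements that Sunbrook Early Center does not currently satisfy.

1. abuse-and-molestation coverage $775,000 ≥ $650,000 → met
2. staff background re-check 327 days ago vs limit 365 → met
3. unresolved licensing deficiencies 0 ≤ 2 → met
4. playground equipment inspection 26 days ago vs limit 30 → met
5. general liability coverage $950,000 < $1,025,000 → not met
6. children per supervising staff member 11 > 6 → not met
7. condition 'serves infants under 12 months' holds; staff certified in CPR 0 < 4 → not met
8. condition 'operates past 7 p.m.' does not hold → requirement n/a → met
9. parent notification policy absent → not met
10. condition 'transports children' does not hold → requirement n/a → met
Not met: 5, 6, 7, 9

5, 6, 7, 9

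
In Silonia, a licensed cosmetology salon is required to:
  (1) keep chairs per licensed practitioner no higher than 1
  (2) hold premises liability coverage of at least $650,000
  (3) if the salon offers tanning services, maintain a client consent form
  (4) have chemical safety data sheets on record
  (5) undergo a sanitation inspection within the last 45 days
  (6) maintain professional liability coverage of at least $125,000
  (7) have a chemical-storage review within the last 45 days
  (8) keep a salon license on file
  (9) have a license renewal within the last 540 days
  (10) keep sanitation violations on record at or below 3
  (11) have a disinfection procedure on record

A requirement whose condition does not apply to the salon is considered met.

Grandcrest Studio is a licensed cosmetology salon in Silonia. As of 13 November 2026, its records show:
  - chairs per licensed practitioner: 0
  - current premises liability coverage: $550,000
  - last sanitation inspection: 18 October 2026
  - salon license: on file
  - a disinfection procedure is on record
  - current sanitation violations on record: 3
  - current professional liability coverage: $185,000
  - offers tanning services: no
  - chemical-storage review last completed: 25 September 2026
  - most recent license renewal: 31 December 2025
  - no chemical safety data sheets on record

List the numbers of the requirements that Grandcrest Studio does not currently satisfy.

2, 4, 7

1. chairs per licensed practitioner 0 ≤ 1 → met
2. premises liability coverage $550,000 < $650,000 → not met
3. condition 'offers tanning services' does not hold → requirement n/a → met
4. chemical safety data sheets absent → not met
5. sanitation inspection 26 days ago vs limit 45 → met
6. professional liability coverage $185,000 ≥ $125,000 → met
7. chemical-storage review 49 days ago vs limit 45 → not met
8. salon license present → met
9. license renewal 317 days ago vs limit 540 → met
10. sanitation violations on record 3 ≤ 3 → met
11. disinfection procedure present → met
Not met: 2, 4, 7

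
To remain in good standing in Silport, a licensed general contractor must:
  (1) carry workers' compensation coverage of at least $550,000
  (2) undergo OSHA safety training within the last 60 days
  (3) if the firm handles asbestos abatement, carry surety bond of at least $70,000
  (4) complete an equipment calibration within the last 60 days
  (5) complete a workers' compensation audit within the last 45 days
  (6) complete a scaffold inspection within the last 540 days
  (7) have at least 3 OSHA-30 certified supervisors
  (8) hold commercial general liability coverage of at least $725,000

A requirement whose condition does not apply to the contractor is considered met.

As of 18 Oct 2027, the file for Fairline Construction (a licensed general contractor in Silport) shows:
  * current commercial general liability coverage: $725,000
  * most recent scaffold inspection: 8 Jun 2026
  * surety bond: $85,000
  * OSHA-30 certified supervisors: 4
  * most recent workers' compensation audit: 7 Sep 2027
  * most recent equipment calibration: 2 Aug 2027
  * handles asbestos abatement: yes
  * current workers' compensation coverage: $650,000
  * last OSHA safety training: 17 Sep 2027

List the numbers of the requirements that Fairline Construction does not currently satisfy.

4

1. workers' compensation coverage $650,000 ≥ $550,000 → met
2. OSHA safety training 31 days ago vs limit 60 → met
3. condition 'handles asbestos abatement' holds; surety bond $85,000 ≥ $70,000 → met
4. equipment calibration 77 days ago vs limit 60 → not met
5. workers' compensation audit 41 days ago vs limit 45 → met
6. scaffold inspection 497 days ago vs limit 540 → met
7. OSHA-30 certified supervisors 4 ≥ 3 → met
8. commercial general liability coverage $725,000 ≥ $725,000 → met
Not met: 4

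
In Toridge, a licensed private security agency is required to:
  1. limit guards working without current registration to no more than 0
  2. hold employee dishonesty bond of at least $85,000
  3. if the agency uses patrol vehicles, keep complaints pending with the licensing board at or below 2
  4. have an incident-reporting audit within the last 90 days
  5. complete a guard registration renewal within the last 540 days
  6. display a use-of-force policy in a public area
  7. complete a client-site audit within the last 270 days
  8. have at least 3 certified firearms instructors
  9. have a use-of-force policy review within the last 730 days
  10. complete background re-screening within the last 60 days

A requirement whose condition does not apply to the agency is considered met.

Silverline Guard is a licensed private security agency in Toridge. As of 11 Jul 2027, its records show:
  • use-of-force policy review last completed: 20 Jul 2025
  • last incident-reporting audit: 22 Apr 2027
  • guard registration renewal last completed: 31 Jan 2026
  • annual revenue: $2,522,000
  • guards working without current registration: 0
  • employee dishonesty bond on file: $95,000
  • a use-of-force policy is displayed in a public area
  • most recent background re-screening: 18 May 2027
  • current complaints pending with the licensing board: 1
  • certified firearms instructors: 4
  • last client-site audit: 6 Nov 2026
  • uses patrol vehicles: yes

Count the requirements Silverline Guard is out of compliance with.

0

1. guards working without current registration 0 ≤ 0 → met
2. employee dishonesty bond $95,000 ≥ $85,000 → met
3. condition 'uses patrol vehicles' holds; complaints pending with the licensing board 1 ≤ 2 → met
4. incident-reporting audit 80 days ago vs limit 90 → met
5. guard registration renewal 526 days ago vs limit 540 → met
6. use-of-force policy present → met
7. client-site audit 247 days ago vs limit 270 → met
8. certified firearms instructors 4 ≥ 3 → met
9. use-of-force policy review 721 days ago vs limit 730 → met
10. background re-screening 54 days ago vs limit 60 → met
Not met: 0 of 10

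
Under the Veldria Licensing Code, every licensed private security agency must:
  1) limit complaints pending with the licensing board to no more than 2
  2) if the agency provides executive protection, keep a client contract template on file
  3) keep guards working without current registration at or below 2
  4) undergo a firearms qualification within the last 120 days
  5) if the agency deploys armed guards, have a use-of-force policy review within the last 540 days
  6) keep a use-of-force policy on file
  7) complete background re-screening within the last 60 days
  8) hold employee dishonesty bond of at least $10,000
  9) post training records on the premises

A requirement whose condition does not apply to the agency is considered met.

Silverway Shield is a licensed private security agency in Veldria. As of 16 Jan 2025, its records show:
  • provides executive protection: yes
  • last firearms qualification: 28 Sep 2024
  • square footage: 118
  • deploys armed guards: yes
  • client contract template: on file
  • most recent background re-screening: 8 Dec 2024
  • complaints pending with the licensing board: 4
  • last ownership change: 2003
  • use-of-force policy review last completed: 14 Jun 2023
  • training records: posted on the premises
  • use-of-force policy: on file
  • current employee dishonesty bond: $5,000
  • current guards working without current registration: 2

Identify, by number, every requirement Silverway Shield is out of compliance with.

1, 5, 8

1. complaints pending with the licensing board 4 > 2 → not met
2. condition 'provides executive protection' holds; client contract template present → met
3. guards working without current registration 2 ≤ 2 → met
4. firearms qualification 110 days ago vs limit 120 → met
5. condition 'deploys armed guards' holds; use-of-force policy review 582 days ago vs limit 540 → not met
6. use-of-force policy present → met
7. background re-screening 39 days ago vs limit 60 → met
8. employee dishonesty bond $5,000 < $10,000 → not met
9. training records present → met
Not met: 1, 5, 8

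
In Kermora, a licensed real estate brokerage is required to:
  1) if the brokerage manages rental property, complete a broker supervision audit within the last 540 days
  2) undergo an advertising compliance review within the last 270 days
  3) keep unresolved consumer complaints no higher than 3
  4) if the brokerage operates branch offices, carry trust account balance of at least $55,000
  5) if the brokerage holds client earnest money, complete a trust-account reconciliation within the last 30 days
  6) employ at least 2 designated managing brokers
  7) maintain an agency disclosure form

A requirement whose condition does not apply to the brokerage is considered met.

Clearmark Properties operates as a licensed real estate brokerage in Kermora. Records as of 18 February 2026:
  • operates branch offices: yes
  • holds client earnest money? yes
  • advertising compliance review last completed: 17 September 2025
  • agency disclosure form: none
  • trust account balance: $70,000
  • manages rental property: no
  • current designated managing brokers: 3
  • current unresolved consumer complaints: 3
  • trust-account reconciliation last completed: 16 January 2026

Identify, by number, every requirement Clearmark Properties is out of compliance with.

1. condition 'manages rental property' does not hold → requirement n/a → met
2. advertising compliance review 154 days ago vs limit 270 → met
3. unresolved consumer complaints 3 ≤ 3 → met
4. condition 'operates branch offices' holds; trust account balance $70,000 ≥ $55,000 → met
5. condition 'holds client earnest money' holds; trust-account reconciliation 33 days ago vs limit 30 → not met
6. designated managing brokers 3 ≥ 2 → met
7. agency disclosure form absent → not met
Not met: 5, 7

5, 7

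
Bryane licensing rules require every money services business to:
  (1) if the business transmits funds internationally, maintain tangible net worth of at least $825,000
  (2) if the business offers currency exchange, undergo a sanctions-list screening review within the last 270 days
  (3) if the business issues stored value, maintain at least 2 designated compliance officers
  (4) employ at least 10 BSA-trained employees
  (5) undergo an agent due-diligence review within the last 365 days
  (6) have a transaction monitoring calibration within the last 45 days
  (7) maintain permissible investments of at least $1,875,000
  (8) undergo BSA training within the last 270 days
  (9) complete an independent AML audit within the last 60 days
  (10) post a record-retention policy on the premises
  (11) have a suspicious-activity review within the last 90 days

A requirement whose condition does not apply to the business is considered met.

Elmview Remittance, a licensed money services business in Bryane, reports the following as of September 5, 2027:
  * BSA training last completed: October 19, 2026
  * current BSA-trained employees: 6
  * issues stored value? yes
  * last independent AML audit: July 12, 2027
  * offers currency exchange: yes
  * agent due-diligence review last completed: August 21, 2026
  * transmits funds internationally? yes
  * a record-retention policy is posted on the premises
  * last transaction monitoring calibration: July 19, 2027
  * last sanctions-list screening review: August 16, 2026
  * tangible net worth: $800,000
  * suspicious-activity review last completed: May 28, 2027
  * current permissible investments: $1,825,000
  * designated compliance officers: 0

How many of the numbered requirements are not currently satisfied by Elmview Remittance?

1. condition 'transmits funds internationally' holds; tangible net worth $800,000 < $825,000 → not met
2. condition 'offers currency exchange' holds; sanctions-list screening review 385 days ago vs limit 270 → not met
3. condition 'issues stored value' holds; designated compliance officers 0 < 2 → not met
4. BSA-trained employees 6 < 10 → not met
5. agent due-diligence review 380 days ago vs limit 365 → not met
6. transaction monitoring calibration 48 days ago vs limit 45 → not met
7. permissible investments $1,825,000 < $1,875,000 → not met
8. BSA training 321 days ago vs limit 270 → not met
9. independent AML audit 55 days ago vs limit 60 → met
10. record-retention policy present → met
11. suspicious-activity review 100 days ago vs limit 90 → not met
Not met: 9 of 11

9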